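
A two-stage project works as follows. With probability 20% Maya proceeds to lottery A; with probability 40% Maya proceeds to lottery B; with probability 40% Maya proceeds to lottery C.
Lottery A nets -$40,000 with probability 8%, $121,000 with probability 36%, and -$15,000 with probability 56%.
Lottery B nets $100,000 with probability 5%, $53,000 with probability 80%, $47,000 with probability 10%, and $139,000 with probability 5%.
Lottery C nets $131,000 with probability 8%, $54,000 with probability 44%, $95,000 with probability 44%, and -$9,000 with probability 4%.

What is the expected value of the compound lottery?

$60,284

EV(A) = 0.08 × (-40000) + 0.36 × 121000 + 0.56 × (-15000) = -3200 + 43560 − 8400 = 31960
EV(B) = 0.05 × 100000 + 0.8 × 53000 + 0.1 × 47000 + 0.05 × 139000 = 5000 + 42400 + 4700 + 6950 = 59050
EV(C) = 0.08 × 131000 + 0.44 × 54000 + 0.44 × 95000 + 0.04 × (-9000) = 10480 + 23760 + 41800 − 360 = 75680
Overall = 0.2 × 31960 + 0.4 × 59050 + 0.4 × 75680 = 6392 + 23620 + 30272 = 60284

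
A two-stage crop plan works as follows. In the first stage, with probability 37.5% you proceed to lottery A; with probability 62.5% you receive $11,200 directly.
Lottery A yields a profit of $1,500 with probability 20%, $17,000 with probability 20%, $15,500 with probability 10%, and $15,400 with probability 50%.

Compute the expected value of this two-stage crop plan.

$11,856.25

EV(A) = 0.2 × 1500 + 0.2 × 17000 + 0.1 × 15500 + 0.5 × 15400 = 300 + 3400 + 1550 + 7700 = 12950
Branch B: 11200 (certain)
Overall = 0.375 × 12950 + 0.625 × 11200 = 4856.25 + 7000 = 11856.25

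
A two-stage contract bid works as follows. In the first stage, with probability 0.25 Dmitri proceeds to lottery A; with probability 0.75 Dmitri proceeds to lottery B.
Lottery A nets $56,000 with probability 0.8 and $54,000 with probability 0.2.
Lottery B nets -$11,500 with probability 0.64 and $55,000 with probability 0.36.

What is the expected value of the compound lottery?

$23,230

EV(A) = 0.8 × 56000 + 0.2 × 54000 = 44800 + 10800 = 55600
EV(B) = 0.64 × (-11500) + 0.36 × 55000 = -7360 + 19800 = 12440
Overall = 0.25 × 55600 + 0.75 × 12440 = 13900 + 9330 = 23230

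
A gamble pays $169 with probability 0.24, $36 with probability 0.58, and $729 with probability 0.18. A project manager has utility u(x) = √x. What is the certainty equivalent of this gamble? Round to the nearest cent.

$131.33

E[u] = 0.24·√169 + 0.58·√36 + 0.18·√729 = 0.24·13 + 0.58·6 + 0.18·27 = 11.46
CE = (11.46)² = 131.3316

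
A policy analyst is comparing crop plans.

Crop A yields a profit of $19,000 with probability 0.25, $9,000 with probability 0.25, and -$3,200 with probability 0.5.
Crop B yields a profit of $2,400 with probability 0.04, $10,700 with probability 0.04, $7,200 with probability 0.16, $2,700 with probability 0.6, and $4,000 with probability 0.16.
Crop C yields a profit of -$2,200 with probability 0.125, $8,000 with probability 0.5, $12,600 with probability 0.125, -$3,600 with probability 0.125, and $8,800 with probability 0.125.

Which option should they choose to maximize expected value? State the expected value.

Crop A = 0.25 × 19000 + 0.25 × 9000 + 0.5 × (-3200) = 4750 + 2250 − 1600 = 5400
Crop B = 0.04 × 2400 + 0.04 × 10700 + 0.16 × 7200 + 0.6 × 2700 + 0.16 × 4000 = 96 + 428 + 1152 + 1620 + 640 = 3936
Crop C = 0.125 × (-2200) + 0.5 × 8000 + 0.125 × 12600 + 0.125 × (-3600) + 0.125 × 8800 = -275 + 4000 + 1575 − 450 + 1100 = 5950

Crop C ($5,950)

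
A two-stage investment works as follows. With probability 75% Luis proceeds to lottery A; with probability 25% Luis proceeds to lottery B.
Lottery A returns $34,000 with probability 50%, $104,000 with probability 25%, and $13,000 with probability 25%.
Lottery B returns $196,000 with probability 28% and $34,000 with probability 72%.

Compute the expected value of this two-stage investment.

EV(A) = 0.5 × 34000 + 0.25 × 104000 + 0.25 × 13000 = 17000 + 26000 + 3250 = 46250
EV(B) = 0.28 × 196000 + 0.72 × 34000 = 54880 + 24480 = 79360
Overall = 0.75 × 46250 + 0.25 × 79360 = 34687.5 + 19840 = 54527.5

$54,527.50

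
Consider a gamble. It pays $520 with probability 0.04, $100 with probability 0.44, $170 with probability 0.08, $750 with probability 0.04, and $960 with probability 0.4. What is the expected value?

$492.40

EV = 0.04 × 520 + 0.44 × 100 + 0.08 × 170 + 0.04 × 750 + 0.4 × 960 = 20.8 + 44 + 13.6 + 30 + 384 = 492.4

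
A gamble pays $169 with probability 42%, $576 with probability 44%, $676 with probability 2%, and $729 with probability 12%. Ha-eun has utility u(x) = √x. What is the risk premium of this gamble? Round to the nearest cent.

E[u] = 0.42·√169 + 0.44·√576 + 0.02·√676 + 0.12·√729 = 0.42·13 + 0.44·24 + 0.02·26 + 0.12·27 = 19.78
CE = (19.78)² = 391.2484
Risk premium = EV − CE = 425.42 − 391.2484 = 34.1716

$34.17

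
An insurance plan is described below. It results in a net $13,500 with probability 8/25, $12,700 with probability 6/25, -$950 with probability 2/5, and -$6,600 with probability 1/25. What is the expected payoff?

EV = 8/25 × 13500 + 6/25 × 12700 + 2/5 × (-950) + 1/25 × (-6600) = 4320 + 3048 − 380 − 264 = 6724

$6,724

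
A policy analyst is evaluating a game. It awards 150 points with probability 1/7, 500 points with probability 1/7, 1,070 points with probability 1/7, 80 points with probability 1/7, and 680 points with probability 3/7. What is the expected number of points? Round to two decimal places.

548.57 points

EV = 1/7 × 150 + 1/7 × 500 + 1/7 × 1070 + 1/7 × 80 + 3/7 × 680 = 21.4286 + 71.4286 + 152.8571 + 11.4286 + 291.4286 = 548.5714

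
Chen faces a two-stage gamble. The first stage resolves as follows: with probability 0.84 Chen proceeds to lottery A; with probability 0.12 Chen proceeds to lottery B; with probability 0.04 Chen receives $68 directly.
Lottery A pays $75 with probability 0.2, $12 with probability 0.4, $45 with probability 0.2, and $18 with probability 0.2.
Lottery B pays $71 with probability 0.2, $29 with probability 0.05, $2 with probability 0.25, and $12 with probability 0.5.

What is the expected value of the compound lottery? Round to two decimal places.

$32.59

EV(A) = 0.2 × 75 + 0.4 × 12 + 0.2 × 45 + 0.2 × 18 = 15 + 4.8 + 9 + 3.6 = 32.4
EV(B) = 0.2 × 71 + 0.05 × 29 + 0.25 × 2 + 0.5 × 12 = 14.2 + 1.45 + 0.5 + 6 = 22.15
Branch C: 68 (certain)
Overall = 0.84 × 32.4 + 0.12 × 22.15 + 0.04 × 68 = 27.216 + 2.658 + 2.72 = 32.594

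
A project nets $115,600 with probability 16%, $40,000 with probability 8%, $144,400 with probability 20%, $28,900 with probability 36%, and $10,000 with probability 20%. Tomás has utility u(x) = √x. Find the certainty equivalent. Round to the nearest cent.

E[u] = 0.16·√115600 + 0.08·√40000 + 0.2·√144400 + 0.36·√28900 + 0.2·√10000 = 0.16·340 + 0.08·200 + 0.2·380 + 0.36·170 + 0.2·100 = 227.6
CE = (227.6)² = 51801.76

$51,801.76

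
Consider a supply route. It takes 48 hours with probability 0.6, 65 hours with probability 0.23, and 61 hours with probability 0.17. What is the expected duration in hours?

54.12 hours

EV = 0.6 × 48 + 0.23 × 65 + 0.17 × 61 = 28.8 + 14.95 + 10.37 = 54.12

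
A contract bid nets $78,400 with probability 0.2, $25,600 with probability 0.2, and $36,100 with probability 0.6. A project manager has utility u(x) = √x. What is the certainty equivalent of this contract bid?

$40,804

E[u] = 0.2·√78400 + 0.2·√25600 + 0.6·√36100 = 0.2·280 + 0.2·160 + 0.6·190 = 202
CE = (202)² = 40804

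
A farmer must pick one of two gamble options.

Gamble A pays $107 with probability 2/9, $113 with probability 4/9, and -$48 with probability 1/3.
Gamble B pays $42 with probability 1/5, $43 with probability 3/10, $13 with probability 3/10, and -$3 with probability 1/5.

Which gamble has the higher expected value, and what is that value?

Gamble A = 2/9 × 107 + 4/9 × 113 + 1/3 × (-48) = 23.7778 + 50.2222 − 16 = 58
Gamble B = 1/5 × 42 + 3/10 × 43 + 3/10 × 13 + 1/5 × (-3) = 8.4 + 12.9 + 3.9 − 0.6 = 24.6

Gamble A ($58)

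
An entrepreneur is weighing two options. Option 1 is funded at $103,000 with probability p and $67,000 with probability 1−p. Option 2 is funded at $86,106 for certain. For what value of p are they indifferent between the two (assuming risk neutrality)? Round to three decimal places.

p = 0.531

p·103000 + (1−p)·67000 = 86106
36000p + 67000 = 86106
p = (86106 − 67000) / 36000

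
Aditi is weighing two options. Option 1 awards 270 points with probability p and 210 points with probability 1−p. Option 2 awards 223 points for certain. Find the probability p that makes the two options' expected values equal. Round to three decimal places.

p·270 + (1−p)·210 = 223
60p + 210 = 223
p = (223 − 210) / 60

p = 0.217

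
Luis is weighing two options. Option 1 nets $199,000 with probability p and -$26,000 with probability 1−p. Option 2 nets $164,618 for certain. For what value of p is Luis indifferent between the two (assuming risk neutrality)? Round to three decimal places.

p = 0.847

p·199000 + (1−p)·(-26000) = 164618
225000p − 26000 = 164618
p = (164618 + 26000) / 225000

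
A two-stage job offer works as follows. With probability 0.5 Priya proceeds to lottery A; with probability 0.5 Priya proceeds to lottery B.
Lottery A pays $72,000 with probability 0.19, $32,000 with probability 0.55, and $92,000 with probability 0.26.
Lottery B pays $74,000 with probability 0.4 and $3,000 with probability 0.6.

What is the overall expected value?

$43,300

EV(A) = 0.19 × 72000 + 0.55 × 32000 + 0.26 × 92000 = 13680 + 17600 + 23920 = 55200
EV(B) = 0.4 × 74000 + 0.6 × 3000 = 29600 + 1800 = 31400
Overall = 0.5 × 55200 + 0.5 × 31400 = 27600 + 15700 = 43300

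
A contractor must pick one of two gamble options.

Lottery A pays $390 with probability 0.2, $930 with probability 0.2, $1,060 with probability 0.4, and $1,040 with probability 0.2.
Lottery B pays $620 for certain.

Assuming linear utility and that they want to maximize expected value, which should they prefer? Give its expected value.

Lottery A = 0.2 × 390 + 0.2 × 930 + 0.4 × 1060 + 0.2 × 1040 = 78 + 186 + 424 + 208 = 896
Lottery B: 620 (certain)

Lottery A ($896)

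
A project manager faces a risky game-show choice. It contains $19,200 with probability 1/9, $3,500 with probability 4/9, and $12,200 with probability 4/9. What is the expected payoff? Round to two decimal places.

$9,111.11

EV = 1/9 × 19200 + 4/9 × 3500 + 4/9 × 12200 = 2133.3333 + 1555.5556 + 5422.2222 = 9111.1111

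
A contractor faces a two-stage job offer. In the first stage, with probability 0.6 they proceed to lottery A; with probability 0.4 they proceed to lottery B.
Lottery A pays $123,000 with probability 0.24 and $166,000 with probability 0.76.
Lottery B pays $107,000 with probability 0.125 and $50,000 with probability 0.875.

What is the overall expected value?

EV(A) = 0.24 × 123000 + 0.76 × 166000 = 29520 + 126160 = 155680
EV(B) = 0.125 × 107000 + 0.875 × 50000 = 13375 + 43750 = 57125
Overall = 0.6 × 155680 + 0.4 × 57125 = 93408 + 22850 = 116258

$116,258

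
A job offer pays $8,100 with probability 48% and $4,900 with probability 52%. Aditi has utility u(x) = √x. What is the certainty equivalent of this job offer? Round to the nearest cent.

$6,336.16

E[u] = 0.48·√8100 + 0.52·√4900 = 0.48·90 + 0.52·70 = 79.6
CE = (79.6)² = 6336.16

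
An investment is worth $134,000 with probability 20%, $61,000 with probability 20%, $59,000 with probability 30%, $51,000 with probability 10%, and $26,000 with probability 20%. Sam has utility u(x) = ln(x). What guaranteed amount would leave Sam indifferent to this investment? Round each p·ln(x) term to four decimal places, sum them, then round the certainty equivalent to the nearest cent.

E[u] = 0.2·ln(134000) + 0.2·ln(61000) + 0.3·ln(59000) + 0.1·ln(51000) + 0.2·ln(26000) = 2.3611 + 2.2037 + 3.2956 + 1.0840 + 2.0332 = 10.9776
CE = e^10.9776 ≈ 58547.87

$58,547.87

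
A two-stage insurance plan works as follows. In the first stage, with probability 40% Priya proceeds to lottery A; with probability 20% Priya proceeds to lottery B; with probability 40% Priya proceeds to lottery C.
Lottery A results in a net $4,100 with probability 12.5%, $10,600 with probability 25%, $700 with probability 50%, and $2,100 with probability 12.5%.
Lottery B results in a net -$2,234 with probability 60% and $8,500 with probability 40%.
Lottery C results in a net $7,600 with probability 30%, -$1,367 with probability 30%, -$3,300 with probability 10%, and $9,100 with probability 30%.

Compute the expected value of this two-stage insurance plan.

$3,629.88

EV(A) = 0.125 × 4100 + 0.25 × 10600 + 0.5 × 700 + 0.125 × 2100 = 512.5 + 2650 + 350 + 262.5 = 3775
EV(B) = 0.6 × (-2234) + 0.4 × 8500 = -1340.4 + 3400 = 2059.6
EV(C) = 0.3 × 7600 + 0.3 × (-1367) + 0.1 × (-3300) + 0.3 × 9100 = 2280 − 410.1 − 330 + 2730 = 4269.9
Overall = 0.4 × 3775 + 0.2 × 2059.6 + 0.4 × 4269.9 = 1510 + 411.92 + 1707.96 = 3629.88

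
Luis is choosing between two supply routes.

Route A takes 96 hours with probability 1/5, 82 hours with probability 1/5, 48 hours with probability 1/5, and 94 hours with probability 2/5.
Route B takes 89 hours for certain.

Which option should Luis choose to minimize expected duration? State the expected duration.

Route A = 1/5 × 96 + 1/5 × 82 + 1/5 × 48 + 2/5 × 94 = 19.2 + 16.4 + 9.6 + 37.6 = 82.8
Route B: 89 (certain)

Route A (82.8 hours)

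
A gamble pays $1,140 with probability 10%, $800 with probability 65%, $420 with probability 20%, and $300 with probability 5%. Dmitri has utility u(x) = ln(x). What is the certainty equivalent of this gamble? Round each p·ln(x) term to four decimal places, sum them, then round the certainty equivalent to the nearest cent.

E[u] = 0.1·ln(1140) + 0.65·ln(800) + 0.2·ln(420) + 0.05·ln(300) = 0.7039 + 4.3450 + 1.2081 + 0.2852 = 6.5422
CE = e^6.5422 ≈ 693.81

$693.81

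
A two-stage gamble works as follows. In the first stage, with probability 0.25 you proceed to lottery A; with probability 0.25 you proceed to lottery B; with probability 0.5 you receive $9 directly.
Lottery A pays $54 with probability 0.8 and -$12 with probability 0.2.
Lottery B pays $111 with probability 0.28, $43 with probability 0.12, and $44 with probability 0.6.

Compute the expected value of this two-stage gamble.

EV(A) = 0.8 × 54 + 0.2 × (-12) = 43.2 − 2.4 = 40.8
EV(B) = 0.28 × 111 + 0.12 × 43 + 0.6 × 44 = 31.08 + 5.16 + 26.4 = 62.64
Branch C: 9 (certain)
Overall = 0.25 × 40.8 + 0.25 × 62.64 + 0.5 × 9 = 10.2 + 15.66 + 4.5 = 30.36

$30.36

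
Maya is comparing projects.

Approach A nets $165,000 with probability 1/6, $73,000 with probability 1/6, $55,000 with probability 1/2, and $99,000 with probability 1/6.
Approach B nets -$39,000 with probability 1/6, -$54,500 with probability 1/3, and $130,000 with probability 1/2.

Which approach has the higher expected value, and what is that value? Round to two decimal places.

Approach A ($83,666.67)

Approach A = 1/6 × 165000 + 1/6 × 73000 + 1/2 × 55000 + 1/6 × 99000 = 27500 + 12166.6667 + 27500 + 16500 = 83666.6667
Approach B = 1/6 × (-39000) + 1/3 × (-54500) + 1/2 × 130000 = -6500 − 18166.6667 + 65000 = 40333.3333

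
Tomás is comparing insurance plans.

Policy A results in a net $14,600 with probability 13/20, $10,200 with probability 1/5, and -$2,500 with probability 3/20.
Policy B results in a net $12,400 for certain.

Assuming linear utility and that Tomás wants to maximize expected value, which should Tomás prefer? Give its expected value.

Policy A = 13/20 × 14600 + 1/5 × 10200 + 3/20 × (-2500) = 9490 + 2040 − 375 = 11155
Policy B: 12400 (certain)

Policy B ($12,400)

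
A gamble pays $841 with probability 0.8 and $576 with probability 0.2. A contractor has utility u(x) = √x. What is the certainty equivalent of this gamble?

$784

E[u] = 0.8·√841 + 0.2·√576 = 0.8·29 + 0.2·24 = 28
CE = (28)² = 784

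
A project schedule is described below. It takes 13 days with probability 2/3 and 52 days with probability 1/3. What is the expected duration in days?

26 days

EV = 2/3 × 13 + 1/3 × 52 = 8.6667 + 17.3333 = 26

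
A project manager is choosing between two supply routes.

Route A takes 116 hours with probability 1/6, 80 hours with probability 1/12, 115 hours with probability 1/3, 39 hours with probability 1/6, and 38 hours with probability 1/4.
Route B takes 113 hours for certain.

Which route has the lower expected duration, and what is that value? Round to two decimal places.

Route A = 1/6 × 116 + 1/12 × 80 + 1/3 × 115 + 1/6 × 39 + 1/4 × 38 = 19.3333 + 6.6667 + 38.3333 + 6.5 + 9.5 = 80.3333
Route B: 113 (certain)

Route A (80.33 hours)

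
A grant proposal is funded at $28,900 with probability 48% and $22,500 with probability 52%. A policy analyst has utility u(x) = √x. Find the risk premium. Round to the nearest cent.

$99.84

E[u] = 0.48·√28900 + 0.52·√22500 = 0.48·170 + 0.52·150 = 159.6
CE = (159.6)² = 25472.16
Risk premium = EV − CE = 25572 − 25472.16 = 99.84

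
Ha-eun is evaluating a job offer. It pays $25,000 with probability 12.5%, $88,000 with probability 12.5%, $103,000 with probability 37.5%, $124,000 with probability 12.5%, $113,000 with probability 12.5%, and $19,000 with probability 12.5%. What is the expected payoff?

EV = 0.125 × 25000 + 0.125 × 88000 + 0.375 × 103000 + 0.125 × 124000 + 0.125 × 113000 + 0.125 × 19000 = 3125 + 11000 + 38625 + 15500 + 14125 + 2375 = 84750

$84,750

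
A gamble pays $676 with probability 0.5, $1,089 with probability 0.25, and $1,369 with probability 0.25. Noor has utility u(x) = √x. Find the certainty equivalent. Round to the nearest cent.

$930.25

E[u] = 0.5·√676 + 0.25·√1089 + 0.25·√1369 = 0.5·26 + 0.25·33 + 0.25·37 = 30.5
CE = (30.5)² = 930.25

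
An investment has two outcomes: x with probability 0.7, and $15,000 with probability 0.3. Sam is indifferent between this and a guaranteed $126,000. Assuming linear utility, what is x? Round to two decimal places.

0.7·x + 0.3·15000 = 126000
0.7·x = 126000 − 4500 = 121500
x = 121500 / 0.7 = 173571.4286

x = $173,571.43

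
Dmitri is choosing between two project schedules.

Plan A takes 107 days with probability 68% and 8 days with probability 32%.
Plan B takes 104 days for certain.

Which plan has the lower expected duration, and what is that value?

Plan A = 0.68 × 107 + 0.32 × 8 = 72.76 + 2.56 = 75.32
Plan B: 104 (certain)

Plan A (75.32 days)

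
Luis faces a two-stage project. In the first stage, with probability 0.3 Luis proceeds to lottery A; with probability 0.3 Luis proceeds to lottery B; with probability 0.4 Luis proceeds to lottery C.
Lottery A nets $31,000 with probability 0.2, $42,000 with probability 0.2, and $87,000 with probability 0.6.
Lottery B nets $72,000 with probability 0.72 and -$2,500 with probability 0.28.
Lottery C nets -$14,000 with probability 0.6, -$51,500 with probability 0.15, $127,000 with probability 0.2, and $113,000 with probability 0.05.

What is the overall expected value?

EV(A) = 0.2 × 31000 + 0.2 × 42000 + 0.6 × 87000 = 6200 + 8400 + 52200 = 66800
EV(B) = 0.72 × 72000 + 0.28 × (-2500) = 51840 − 700 = 51140
EV(C) = 0.6 × (-14000) + 0.15 × (-51500) + 0.2 × 127000 + 0.05 × 113000 = -8400 − 7725 + 25400 + 5650 = 14925
Overall = 0.3 × 66800 + 0.3 × 51140 + 0.4 × 14925 = 20040 + 15342 + 5970 = 41352

$41,352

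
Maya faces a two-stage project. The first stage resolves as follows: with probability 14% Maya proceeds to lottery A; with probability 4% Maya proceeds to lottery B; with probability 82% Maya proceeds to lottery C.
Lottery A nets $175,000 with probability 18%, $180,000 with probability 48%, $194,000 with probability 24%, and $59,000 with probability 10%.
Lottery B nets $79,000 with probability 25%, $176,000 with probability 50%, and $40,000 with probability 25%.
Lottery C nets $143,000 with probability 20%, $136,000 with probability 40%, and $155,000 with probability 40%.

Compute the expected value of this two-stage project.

EV(A) = 0.18 × 175000 + 0.48 × 180000 + 0.24 × 194000 + 0.1 × 59000 = 31500 + 86400 + 46560 + 5900 = 170360
EV(B) = 0.25 × 79000 + 0.5 × 176000 + 0.25 × 40000 = 19750 + 88000 + 10000 = 117750
EV(C) = 0.2 × 143000 + 0.4 × 136000 + 0.4 × 155000 = 28600 + 54400 + 62000 = 145000
Overall = 0.14 × 170360 + 0.04 × 117750 + 0.82 × 145000 = 23850.4 + 4710 + 118900 = 147460.4

$147,460.40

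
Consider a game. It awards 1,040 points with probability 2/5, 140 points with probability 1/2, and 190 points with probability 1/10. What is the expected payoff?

EV = 2/5 × 1040 + 1/2 × 140 + 1/10 × 190 = 416 + 70 + 19 = 505

505 points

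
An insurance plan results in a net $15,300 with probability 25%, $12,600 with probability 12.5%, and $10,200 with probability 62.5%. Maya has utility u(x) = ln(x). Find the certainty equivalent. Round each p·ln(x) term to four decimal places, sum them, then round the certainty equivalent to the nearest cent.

$11,590.02

E[u] = 0.25·ln(15300) + 0.125·ln(12600) + 0.625·ln(10200) = 2.4089 + 1.1802 + 5.7688 = 9.3579
CE = e^9.3579 ≈ 11590.02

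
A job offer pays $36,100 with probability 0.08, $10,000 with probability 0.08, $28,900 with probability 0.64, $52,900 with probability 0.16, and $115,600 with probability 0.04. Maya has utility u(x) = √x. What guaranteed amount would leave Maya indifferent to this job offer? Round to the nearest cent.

$33,269.76

E[u] = 0.08·√36100 + 0.08·√10000 + 0.64·√28900 + 0.16·√52900 + 0.04·√115600 = 0.08·190 + 0.08·100 + 0.64·170 + 0.16·230 + 0.04·340 = 182.4
CE = (182.4)² = 33269.76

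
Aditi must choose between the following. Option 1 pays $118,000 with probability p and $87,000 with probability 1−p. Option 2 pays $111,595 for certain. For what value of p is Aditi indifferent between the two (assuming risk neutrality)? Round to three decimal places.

p = 0.793

p·118000 + (1−p)·87000 = 111595
31000p + 87000 = 111595
p = (111595 − 87000) / 31000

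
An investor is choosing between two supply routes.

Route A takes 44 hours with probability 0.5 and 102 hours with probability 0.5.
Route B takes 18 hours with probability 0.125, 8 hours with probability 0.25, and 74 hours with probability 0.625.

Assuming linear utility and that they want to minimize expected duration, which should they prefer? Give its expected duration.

Route A = 0.5 × 44 + 0.5 × 102 = 22 + 51 = 73
Route B = 0.125 × 18 + 0.25 × 8 + 0.625 × 74 = 2.25 + 2 + 46.25 = 50.5

Route B (50.5 hours)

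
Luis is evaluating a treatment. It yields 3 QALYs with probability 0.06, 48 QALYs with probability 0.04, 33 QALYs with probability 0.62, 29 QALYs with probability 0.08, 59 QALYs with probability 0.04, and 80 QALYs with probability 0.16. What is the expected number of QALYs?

40.04 QALYs

EV = 0.06 × 3 + 0.04 × 48 + 0.62 × 33 + 0.08 × 29 + 0.04 × 59 + 0.16 × 80 = 0.18 + 1.92 + 20.46 + 2.32 + 2.36 + 12.8 = 40.04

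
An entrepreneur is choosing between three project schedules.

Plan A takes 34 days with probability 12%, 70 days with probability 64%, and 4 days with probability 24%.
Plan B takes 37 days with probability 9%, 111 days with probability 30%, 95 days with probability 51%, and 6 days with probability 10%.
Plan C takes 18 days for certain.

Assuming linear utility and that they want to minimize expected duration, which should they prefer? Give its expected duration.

Plan A = 0.12 × 34 + 0.64 × 70 + 0.24 × 4 = 4.08 + 44.8 + 0.96 = 49.84
Plan B = 0.09 × 37 + 0.3 × 111 + 0.51 × 95 + 0.1 × 6 = 3.33 + 33.3 + 48.45 + 0.6 = 85.68
Plan C: 18 (certain)

Plan C (18 days)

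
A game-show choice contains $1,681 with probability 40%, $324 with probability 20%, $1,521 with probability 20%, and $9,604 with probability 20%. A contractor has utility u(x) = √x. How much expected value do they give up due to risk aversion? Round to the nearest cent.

E[u] = 0.4·√1681 + 0.2·√324 + 0.2·√1521 + 0.2·√9604 = 0.4·41 + 0.2·18 + 0.2·39 + 0.2·98 = 47.4
CE = (47.4)² = 2246.76
Risk premium = EV − CE = 2962.2 − 2246.76 = 715.44

$715.44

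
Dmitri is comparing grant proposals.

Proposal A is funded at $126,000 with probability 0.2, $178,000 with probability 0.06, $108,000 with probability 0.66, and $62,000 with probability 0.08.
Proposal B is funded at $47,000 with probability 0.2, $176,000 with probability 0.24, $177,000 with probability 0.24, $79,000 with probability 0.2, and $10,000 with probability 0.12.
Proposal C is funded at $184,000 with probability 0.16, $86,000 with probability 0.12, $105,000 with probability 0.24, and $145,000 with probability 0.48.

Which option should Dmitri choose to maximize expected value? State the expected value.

Proposal C ($134,560)

Proposal A = 0.2 × 126000 + 0.06 × 178000 + 0.66 × 108000 + 0.08 × 62000 = 25200 + 10680 + 71280 + 4960 = 112120
Proposal B = 0.2 × 47000 + 0.24 × 176000 + 0.24 × 177000 + 0.2 × 79000 + 0.12 × 10000 = 9400 + 42240 + 42480 + 15800 + 1200 = 111120
Proposal C = 0.16 × 184000 + 0.12 × 86000 + 0.24 × 105000 + 0.48 × 145000 = 29440 + 10320 + 25200 + 69600 = 134560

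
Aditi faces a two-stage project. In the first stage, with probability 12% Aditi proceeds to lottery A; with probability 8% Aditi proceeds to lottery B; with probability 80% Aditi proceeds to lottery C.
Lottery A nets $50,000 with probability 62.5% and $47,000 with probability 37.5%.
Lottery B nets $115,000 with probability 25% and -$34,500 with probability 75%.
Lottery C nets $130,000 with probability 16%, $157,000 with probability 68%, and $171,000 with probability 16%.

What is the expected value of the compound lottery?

EV(A) = 0.625 × 50000 + 0.375 × 47000 = 31250 + 17625 = 48875
EV(B) = 0.25 × 115000 + 0.75 × (-34500) = 28750 − 25875 = 2875
EV(C) = 0.16 × 130000 + 0.68 × 157000 + 0.16 × 171000 = 20800 + 106760 + 27360 = 154920
Overall = 0.12 × 48875 + 0.08 × 2875 + 0.8 × 154920 = 5865 + 230 + 123936 = 130031

$130,031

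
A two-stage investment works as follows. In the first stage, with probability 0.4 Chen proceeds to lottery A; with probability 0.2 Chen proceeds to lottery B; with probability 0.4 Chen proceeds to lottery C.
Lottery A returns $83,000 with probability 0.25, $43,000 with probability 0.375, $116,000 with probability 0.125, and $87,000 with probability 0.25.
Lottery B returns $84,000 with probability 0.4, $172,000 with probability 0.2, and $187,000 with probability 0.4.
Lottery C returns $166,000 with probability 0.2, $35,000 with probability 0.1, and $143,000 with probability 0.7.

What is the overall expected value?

EV(A) = 0.25 × 83000 + 0.375 × 43000 + 0.125 × 116000 + 0.25 × 87000 = 20750 + 16125 + 14500 + 21750 = 73125
EV(B) = 0.4 × 84000 + 0.2 × 172000 + 0.4 × 187000 = 33600 + 34400 + 74800 = 142800
EV(C) = 0.2 × 166000 + 0.1 × 35000 + 0.7 × 143000 = 33200 + 3500 + 100100 = 136800
Overall = 0.4 × 73125 + 0.2 × 142800 + 0.4 × 136800 = 29250 + 28560 + 54720 = 112530

$112,530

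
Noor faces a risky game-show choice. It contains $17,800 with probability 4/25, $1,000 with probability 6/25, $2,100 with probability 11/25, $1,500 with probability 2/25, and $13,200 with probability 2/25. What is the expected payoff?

$5,188

EV = 4/25 × 17800 + 6/25 × 1000 + 11/25 × 2100 + 2/25 × 1500 + 2/25 × 13200 = 2848 + 240 + 924 + 120 + 1056 = 5188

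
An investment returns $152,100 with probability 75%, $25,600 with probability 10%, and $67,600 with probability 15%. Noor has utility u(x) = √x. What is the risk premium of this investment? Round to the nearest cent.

$6,018.75

E[u] = 0.75·√152100 + 0.1·√25600 + 0.15·√67600 = 0.75·390 + 0.1·160 + 0.15·260 = 347.5
CE = (347.5)² = 120756.25
Risk premium = EV − CE = 126775 − 120756.25 = 6018.75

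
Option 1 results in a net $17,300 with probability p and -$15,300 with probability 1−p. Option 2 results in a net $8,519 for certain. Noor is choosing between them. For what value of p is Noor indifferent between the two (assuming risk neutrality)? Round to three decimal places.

p = 0.731

p·17300 + (1−p)·(-15300) = 8519
32600p − 15300 = 8519
p = (8519 + 15300) / 32600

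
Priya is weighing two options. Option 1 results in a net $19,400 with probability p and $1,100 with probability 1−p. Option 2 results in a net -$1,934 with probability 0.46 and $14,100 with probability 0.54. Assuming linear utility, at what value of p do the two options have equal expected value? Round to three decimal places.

p = 0.307

EV(Option 2) = 0.46 × (-1934) + 0.54 × 14100 = -889.64 + 7614 = 6724.36
p·19400 + (1−p)·1100 = 6724.36
18300p + 1100 = 6724.36
p = (6724.36 − 1100) / 18300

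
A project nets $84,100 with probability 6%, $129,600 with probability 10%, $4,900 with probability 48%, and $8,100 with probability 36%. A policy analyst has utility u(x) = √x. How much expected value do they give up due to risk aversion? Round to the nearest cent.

$9,017.64

E[u] = 0.06·√84100 + 0.1·√129600 + 0.48·√4900 + 0.36·√8100 = 0.06·290 + 0.1·360 + 0.48·70 + 0.36·90 = 119.4
CE = (119.4)² = 14256.36
Risk premium = EV − CE = 23274 − 14256.36 = 9017.64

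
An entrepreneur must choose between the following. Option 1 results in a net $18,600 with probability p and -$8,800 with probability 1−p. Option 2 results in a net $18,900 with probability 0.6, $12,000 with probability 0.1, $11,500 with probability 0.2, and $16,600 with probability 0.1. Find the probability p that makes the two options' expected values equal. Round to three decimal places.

p = 0.923

EV(Option 2) = 0.6 × 18900 + 0.1 × 12000 + 0.2 × 11500 + 0.1 × 16600 = 11340 + 1200 + 2300 + 1660 = 16500
p·18600 + (1−p)·(-8800) = 16500
27400p − 8800 = 16500
p = (16500 + 8800) / 27400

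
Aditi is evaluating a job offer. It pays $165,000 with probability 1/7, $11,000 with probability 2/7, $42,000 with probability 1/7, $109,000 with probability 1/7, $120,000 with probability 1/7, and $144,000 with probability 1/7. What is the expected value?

$86,000

EV = 1/7 × 165000 + 2/7 × 11000 + 1/7 × 42000 + 1/7 × 109000 + 1/7 × 120000 + 1/7 × 144000 = 23571.4286 + 3142.8571 + 6000 + 15571.4286 + 17142.8571 + 20571.4286 = 86000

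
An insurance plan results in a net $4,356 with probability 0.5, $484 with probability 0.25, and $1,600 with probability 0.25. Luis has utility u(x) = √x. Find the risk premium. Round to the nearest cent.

$346.75

E[u] = 0.5·√4356 + 0.25·√484 + 0.25·√1600 = 0.5·66 + 0.25·22 + 0.25·40 = 48.5
CE = (48.5)² = 2352.25
Risk premium = EV − CE = 2699 − 2352.25 = 346.75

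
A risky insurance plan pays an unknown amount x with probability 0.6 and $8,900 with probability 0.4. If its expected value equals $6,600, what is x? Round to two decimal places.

x = $5,066.67

0.6·x + 0.4·8900 = 6600
0.6·x = 6600 − 3560 = 3040
x = 3040 / 0.6 = 5066.6667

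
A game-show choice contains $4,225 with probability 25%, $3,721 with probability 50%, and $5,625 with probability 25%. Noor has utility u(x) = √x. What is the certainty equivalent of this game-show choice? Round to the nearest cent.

E[u] = 0.25·√4225 + 0.5·√3721 + 0.25·√5625 = 0.25·65 + 0.5·61 + 0.25·75 = 65.5
CE = (65.5)² = 4290.25

$4,290.25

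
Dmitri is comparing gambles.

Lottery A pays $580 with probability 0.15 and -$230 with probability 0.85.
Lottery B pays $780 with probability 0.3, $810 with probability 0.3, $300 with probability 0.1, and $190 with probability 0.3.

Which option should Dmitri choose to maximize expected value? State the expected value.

Lottery A = 0.15 × 580 + 0.85 × (-230) = 87 − 195.5 = -108.5
Lottery B = 0.3 × 780 + 0.3 × 810 + 0.1 × 300 + 0.3 × 190 = 234 + 243 + 30 + 57 = 564

Lottery B ($564)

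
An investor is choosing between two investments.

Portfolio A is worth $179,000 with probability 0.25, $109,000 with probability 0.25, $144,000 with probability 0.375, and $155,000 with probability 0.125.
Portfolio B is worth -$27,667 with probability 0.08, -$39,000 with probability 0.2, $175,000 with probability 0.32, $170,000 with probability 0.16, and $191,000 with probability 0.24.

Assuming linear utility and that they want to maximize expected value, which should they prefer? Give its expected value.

Portfolio A ($145,375)

Portfolio A = 0.25 × 179000 + 0.25 × 109000 + 0.375 × 144000 + 0.125 × 155000 = 44750 + 27250 + 54000 + 19375 = 145375
Portfolio B = 0.08 × (-27667) + 0.2 × (-39000) + 0.32 × 175000 + 0.16 × 170000 + 0.24 × 191000 = -2213.36 − 7800 + 56000 + 27200 + 45840 = 119026.64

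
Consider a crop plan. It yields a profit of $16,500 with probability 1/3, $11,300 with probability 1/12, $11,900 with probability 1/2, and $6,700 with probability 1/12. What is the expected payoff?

$12,950

EV = 1/3 × 16500 + 1/12 × 11300 + 1/2 × 11900 + 1/12 × 6700 = 5500 + 941.6667 + 5950 + 558.3333 = 12950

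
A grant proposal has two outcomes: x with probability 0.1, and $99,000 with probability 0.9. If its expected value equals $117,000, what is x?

x = $279,000

0.1·x + 0.9·99000 = 117000
0.1·x = 117000 − 89100 = 27900
x = 27900 / 0.1 = 279000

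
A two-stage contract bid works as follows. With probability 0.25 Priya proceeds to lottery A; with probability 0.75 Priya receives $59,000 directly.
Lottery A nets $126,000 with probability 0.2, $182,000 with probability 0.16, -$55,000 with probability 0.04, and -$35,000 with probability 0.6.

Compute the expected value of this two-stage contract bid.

EV(A) = 0.2 × 126000 + 0.16 × 182000 + 0.04 × (-55000) + 0.6 × (-35000) = 25200 + 29120 − 2200 − 21000 = 31120
Branch B: 59000 (certain)
Overall = 0.25 × 31120 + 0.75 × 59000 = 7780 + 44250 = 52030

$52,030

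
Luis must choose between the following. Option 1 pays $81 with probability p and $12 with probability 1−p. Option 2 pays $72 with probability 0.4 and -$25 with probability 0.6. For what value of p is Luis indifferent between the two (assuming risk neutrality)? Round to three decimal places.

EV(Option 2) = 0.4 × 72 + 0.6 × (-25) = 28.8 − 15 = 13.8
p·81 + (1−p)·12 = 13.8
69p + 12 = 13.8
p = (13.8 − 12) / 69

p = 0.026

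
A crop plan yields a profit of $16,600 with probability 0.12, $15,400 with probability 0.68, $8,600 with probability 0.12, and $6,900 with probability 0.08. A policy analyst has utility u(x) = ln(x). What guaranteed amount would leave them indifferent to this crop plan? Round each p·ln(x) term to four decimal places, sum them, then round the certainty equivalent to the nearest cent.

E[u] = 0.12·ln(16600) + 0.68·ln(15400) + 0.12·ln(8600) + 0.08·ln(6900) = 1.1661 + 6.5566 + 1.0871 + 0.7071 = 9.5169
CE = e^9.5169 ≈ 13587.42

$13,587.42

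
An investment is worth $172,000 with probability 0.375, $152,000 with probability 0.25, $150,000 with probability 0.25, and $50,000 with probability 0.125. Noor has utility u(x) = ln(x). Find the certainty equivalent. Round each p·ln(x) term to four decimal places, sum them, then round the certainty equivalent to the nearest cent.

$138,095.40

E[u] = 0.375·ln(172000) + 0.25·ln(152000) + 0.25·ln(150000) + 0.125·ln(50000) = 4.5207 + 2.9829 + 2.9796 + 1.3525 = 11.8357
CE = e^11.8357 ≈ 138095.40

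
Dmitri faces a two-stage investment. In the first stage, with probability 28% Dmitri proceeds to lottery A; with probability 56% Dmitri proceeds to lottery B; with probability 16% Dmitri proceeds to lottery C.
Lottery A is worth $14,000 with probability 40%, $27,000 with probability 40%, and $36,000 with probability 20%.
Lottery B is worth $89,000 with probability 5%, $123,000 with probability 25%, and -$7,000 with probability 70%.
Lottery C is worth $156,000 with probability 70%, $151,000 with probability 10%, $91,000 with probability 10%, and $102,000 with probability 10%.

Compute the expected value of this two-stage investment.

$46,552

EV(A) = 0.4 × 14000 + 0.4 × 27000 + 0.2 × 36000 = 5600 + 10800 + 7200 = 23600
EV(B) = 0.05 × 89000 + 0.25 × 123000 + 0.7 × (-7000) = 4450 + 30750 − 4900 = 30300
EV(C) = 0.7 × 156000 + 0.1 × 151000 + 0.1 × 91000 + 0.1 × 102000 = 109200 + 15100 + 9100 + 10200 = 143600
Overall = 0.28 × 23600 + 0.56 × 30300 + 0.16 × 143600 = 6608 + 16968 + 22976 = 46552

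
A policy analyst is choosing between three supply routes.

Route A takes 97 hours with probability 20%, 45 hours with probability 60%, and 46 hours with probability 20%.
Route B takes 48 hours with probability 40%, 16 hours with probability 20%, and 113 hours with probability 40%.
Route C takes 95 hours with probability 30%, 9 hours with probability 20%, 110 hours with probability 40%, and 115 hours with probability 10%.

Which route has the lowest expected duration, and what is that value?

Route A = 0.2 × 97 + 0.6 × 45 + 0.2 × 46 = 19.4 + 27 + 9.2 = 55.6
Route B = 0.4 × 48 + 0.2 × 16 + 0.4 × 113 = 19.2 + 3.2 + 45.2 = 67.6
Route C = 0.3 × 95 + 0.2 × 9 + 0.4 × 110 + 0.1 × 115 = 28.5 + 1.8 + 44 + 11.5 = 85.8

Route A (55.6 hours)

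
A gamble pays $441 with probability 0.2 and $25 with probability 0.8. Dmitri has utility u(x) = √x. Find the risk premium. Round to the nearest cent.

E[u] = 0.2·√441 + 0.8·√25 = 0.2·21 + 0.8·5 = 8.2
CE = (8.2)² = 67.24
Risk premium = EV − CE = 108.2 − 67.24 = 40.96

$40.96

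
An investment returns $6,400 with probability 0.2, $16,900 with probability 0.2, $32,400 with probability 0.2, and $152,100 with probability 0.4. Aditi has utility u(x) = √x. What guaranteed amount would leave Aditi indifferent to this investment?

$54,756

E[u] = 0.2·√6400 + 0.2·√16900 + 0.2·√32400 + 0.4·√152100 = 0.2·80 + 0.2·130 + 0.2·180 + 0.4·390 = 234
CE = (234)² = 54756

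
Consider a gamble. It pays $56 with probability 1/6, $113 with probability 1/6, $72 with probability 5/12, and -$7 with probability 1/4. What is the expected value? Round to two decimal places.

$56.42

EV = 1/6 × 56 + 1/6 × 113 + 5/12 × 72 + 1/4 × (-7) = 9.3333 + 18.8333 + 30 − 1.75 = 56.4167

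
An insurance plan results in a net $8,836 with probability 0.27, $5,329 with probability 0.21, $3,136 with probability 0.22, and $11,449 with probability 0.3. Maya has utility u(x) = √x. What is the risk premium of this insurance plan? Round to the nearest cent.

E[u] = 0.27·√8836 + 0.21·√5329 + 0.22·√3136 + 0.3·√11449 = 0.27·94 + 0.21·73 + 0.22·56 + 0.3·107 = 85.13
CE = (85.13)² = 7247.1169
Risk premium = EV − CE = 7629.43 − 7247.1169 = 382.3131

$382.31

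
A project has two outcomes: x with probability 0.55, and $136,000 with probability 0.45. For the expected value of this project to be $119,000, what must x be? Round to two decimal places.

x = $105,090.91

0.55·x + 0.45·136000 = 119000
0.55·x = 119000 − 61200 = 57800
x = 57800 / 0.55 = 105090.9091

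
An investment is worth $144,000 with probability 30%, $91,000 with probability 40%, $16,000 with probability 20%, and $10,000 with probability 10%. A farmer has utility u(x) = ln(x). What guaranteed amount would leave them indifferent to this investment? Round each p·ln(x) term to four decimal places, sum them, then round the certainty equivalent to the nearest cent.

$59,148.11

E[u] = 0.3·ln(144000) + 0.4·ln(91000) + 0.2·ln(16000) + 0.1·ln(10000) = 3.5633 + 4.5674 + 1.9361 + 0.9210 = 10.9878
CE = e^10.9878 ≈ 59148.11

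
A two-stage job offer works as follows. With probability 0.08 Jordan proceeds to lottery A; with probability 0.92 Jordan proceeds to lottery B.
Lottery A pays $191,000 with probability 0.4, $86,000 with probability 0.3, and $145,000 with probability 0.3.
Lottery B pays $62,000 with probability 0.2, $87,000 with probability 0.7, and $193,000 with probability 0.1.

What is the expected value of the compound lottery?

EV(A) = 0.4 × 191000 + 0.3 × 86000 + 0.3 × 145000 = 76400 + 25800 + 43500 = 145700
EV(B) = 0.2 × 62000 + 0.7 × 87000 + 0.1 × 193000 = 12400 + 60900 + 19300 = 92600
Overall = 0.08 × 145700 + 0.92 × 92600 = 11656 + 85192 = 96848

$96,848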